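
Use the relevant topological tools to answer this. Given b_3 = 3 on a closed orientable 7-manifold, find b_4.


Poincare duality for closed orientable n-manifolds: b_k = b_{n-k}.
Here n = 7, so b_4 = b_3 = 3

3


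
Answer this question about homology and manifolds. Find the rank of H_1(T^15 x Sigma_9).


pi_1(A x B) = pi_1(A) x pi_1(B); rank of abelianization = b_1.
b_1(T^15) = 15, b_1(Sigma_9) = 2*9 = 18.
b_1(product) = 15 + 18 = 33

33


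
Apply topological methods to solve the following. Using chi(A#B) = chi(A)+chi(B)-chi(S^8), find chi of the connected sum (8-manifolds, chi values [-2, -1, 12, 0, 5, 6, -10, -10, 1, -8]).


For n-manifolds: chi(A#B) = chi(A) + chi(B) - chi(S^8).
chi(S^8) = 1 + (-1)^8 = 2.
chi(#) = (sum chi_i) - (10-1)*chi(S^8) = -7 - 9*2 = -25

-25


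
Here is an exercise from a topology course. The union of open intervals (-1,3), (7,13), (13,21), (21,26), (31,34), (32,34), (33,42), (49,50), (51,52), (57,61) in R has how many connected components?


Sort and merge overlapping open intervals.
Merged: (-1,3), (7,13), (13,21), (21,26), (31,42), (49,50), (51,52), (57,61).
Number of components = 8

8


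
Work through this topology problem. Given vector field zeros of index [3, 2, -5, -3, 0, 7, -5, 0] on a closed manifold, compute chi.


Poincare-Hopf: chi(M) = sum of indices of zeros.
chi = (3) + (2) + (-5) + (-3) + (0) + (7) + (-5) + (0) = -1

-1


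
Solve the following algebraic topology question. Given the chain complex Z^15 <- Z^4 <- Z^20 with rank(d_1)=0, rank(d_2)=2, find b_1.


rank H_k = rank(ker d_k) - rank(im d_{k+1}).
rank(ker d_1) = rank(C_1) - rank(d_1) = 4 - 0 = 4.
rank(im d_{1+1}) = 2.
rank H_1 = 4 - 2 = 2

2


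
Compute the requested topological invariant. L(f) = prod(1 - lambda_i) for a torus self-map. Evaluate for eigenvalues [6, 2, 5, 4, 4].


For a torus self-map: L(f) = det(I - A) where A acts on H_1.
L(f) = (1-6) * (1-2) * (1-5) * (1-4) * (1-4) = -5 * -1 * -4 * -3 * -3 = -180

-180


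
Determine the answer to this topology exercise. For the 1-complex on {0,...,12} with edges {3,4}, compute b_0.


Run DFS/union-find over 13 vertices.
V = 13, E = 1.
Number of components = 12

12


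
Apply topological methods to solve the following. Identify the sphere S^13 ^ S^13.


S^m ^ S^n = S^{m+n}.
k = 13 + 13 = 26

26


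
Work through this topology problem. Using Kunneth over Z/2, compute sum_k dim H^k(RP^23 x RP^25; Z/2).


dim H^*(RP^n; Z/2) = n+1 (one Z/2 in each degree 0..n).
Total Betti number is multiplicative.
Total = (23+1) * (25+1) = 24 * 26 = 624

624


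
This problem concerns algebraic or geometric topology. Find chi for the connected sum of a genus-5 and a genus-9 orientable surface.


chi(Sigma_5) = 2 - 2*5 = -8
chi(Sigma_9) = 2 - 2*9 = -16
For surfaces: chi(A#B) = chi(A) + chi(B) - 2.
chi = -8 + -16 - 2 = -26

-26


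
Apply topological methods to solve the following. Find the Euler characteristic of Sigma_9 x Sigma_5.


chi(Sigma_9) = 2 - 2*9 = -16
chi(Sigma_5) = 2 - 2*5 = -8
chi(product) = (-16) * (-8) = 128

128


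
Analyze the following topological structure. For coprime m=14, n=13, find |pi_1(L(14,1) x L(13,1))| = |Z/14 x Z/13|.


pi_1(X x Y) = pi_1(X) x pi_1(Y).
pi_1(L(14,1)) = Z/14, pi_1(L(13,1)) = Z/13.
|Z/14 x Z/13| = 14 * 13 = 182

182


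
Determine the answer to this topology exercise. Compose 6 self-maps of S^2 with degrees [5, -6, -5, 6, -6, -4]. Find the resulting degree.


Degree is multiplicative: deg(composition) = product of degrees.
= (5) * (-6) * (-5) * (6) * (-6) * (-4) = 21600

21600


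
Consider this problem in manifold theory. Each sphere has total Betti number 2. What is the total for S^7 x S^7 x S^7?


Total Betti number is multiplicative under products.
Each S^d (d>=1) has total Betti number 2.
There are 3 sphere factors.
Total = 2^3 = 8

8


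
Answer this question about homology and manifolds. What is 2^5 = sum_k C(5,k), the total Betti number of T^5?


b_k(T^5) = C(5,k), so the sum over k is sum_k C(5,k) = 2^5.
Total = 2^5 = 32

32


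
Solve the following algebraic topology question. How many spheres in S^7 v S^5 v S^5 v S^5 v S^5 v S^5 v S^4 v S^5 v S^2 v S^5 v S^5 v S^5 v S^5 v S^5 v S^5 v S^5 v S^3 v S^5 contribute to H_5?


For a wedge of spheres, H_k (k>0) is free on one generator per sphere of dimension k.
Spheres of dimension 5: count = 14.
b_5 = 14

14


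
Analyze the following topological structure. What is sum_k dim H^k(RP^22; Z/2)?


H^k(RP^22; Z/2) = Z/2 for each 0 <= k <= 22.
Total dimension = 22 + 1 = 23

23


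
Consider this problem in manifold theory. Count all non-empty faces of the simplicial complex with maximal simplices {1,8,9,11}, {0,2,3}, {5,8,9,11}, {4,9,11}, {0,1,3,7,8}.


Each maximal simplex on m vertices has 2^m - 1 nonempty faces.
Take the union (dedupe shared faces).
Total distinct faces = 59

59


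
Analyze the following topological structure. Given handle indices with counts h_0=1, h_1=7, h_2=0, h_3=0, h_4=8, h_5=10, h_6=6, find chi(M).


Handles of index k contribute (-1)^k to chi (same as CW cells).
chi = (1) + (-7) + (0) + (0) + (8) + (-10) + (6) = -2

-2


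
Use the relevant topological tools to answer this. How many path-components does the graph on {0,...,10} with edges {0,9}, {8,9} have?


Run DFS/union-find over 11 vertices.
V = 11, E = 2.
Number of components = 9

9


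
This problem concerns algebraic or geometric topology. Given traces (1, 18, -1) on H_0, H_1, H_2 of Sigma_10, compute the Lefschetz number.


L(f) = tr(f_0*) - tr(f_1*) + tr(f_2*).
= 1 - (18) + (-1)
= -18

-18


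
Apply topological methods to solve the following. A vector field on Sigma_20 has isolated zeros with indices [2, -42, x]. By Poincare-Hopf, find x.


Poincare-Hopf: sum of indices = chi(M).
chi(Sigma_20) = 2 - 2*20 = -38.
Sum of known indices = -40.
x = chi - (sum known) = -38 - (-40) = 2

2


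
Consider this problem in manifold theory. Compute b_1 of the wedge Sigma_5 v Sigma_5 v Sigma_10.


For a wedge X v Y: reduced H_k(X v Y) = H_k(X) + H_k(Y).
Each Sigma_g contributes b_1 = 2g.
b_1 = 10 + 10 + 20 = 40

40


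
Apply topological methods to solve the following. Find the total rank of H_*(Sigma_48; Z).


For Sigma_48: b_0 = 1, b_1 = 2g = 96, b_2 = 1.
Total = 1 + 96 + 1 = 98

98


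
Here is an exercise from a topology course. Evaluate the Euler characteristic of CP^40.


CP^40 has one cell in each even dimension 0, 2, ..., 2*40 (40+1 cells total).
All cells are even-dimensional, so chi = number of cells.
chi = 40 + 1 = 41

41


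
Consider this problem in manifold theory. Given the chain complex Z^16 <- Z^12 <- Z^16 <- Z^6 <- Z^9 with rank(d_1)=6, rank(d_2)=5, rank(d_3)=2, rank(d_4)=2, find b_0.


rank H_k = rank(ker d_k) - rank(im d_{k+1}).
rank(ker d_0) = rank(C_0) - rank(d_0) = 16 - 0 = 16.
rank(im d_{0+1}) = 6.
rank H_0 = 16 - 6 = 10

10


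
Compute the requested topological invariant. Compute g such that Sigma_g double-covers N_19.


chi(N_19) = 2 - 19 = -17.
Double cover: chi(Sigma_g) = 2 * chi(N_19) = 2*(-17) = -34.
2 - 2g = -34, so g = (2 - (-34))/2 = 36/2 = 18

18


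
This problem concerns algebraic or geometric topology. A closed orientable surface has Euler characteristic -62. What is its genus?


chi = 2 - 2g for closed orientable surfaces.
-62 = 2 - 2g
2g = 2 - (-62) = 64
g = 32

32


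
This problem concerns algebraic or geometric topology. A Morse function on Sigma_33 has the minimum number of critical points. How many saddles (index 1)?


A perfect Morse function has m_k = b_k.
For Sigma_33: b_0=1, b_1=2g=66, b_2=1.
Saddles m_1 = 2g = 66

66


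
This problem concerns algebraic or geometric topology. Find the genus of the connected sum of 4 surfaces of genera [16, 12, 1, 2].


Genus is additive under connected sum of orientable surfaces.
g = 16 + 12 + 1 + 2 = 31

31


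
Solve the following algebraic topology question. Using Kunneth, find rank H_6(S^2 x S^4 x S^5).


Each S^d has Poincare polynomial 1 + t^d.
The product S^2 x S^4 x S^5 has Poincare polynomial prod(1+t^d_i).
Expanding: b_0=1, b_2=1, b_4=1, b_5=1, b_6=1, b_7=1, b_9=1, b_11=1.
b_6 = 1

1


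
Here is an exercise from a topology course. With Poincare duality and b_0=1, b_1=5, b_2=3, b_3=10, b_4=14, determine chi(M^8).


By Poincare duality b_k = b_{8-k}, so full Betti numbers: b_0=1, b_1=5, b_2=3, b_3=10, b_4=14, b_5=10, b_6=3, b_7=5, b_8=1.
chi = sum (-1)^k b_k = -8

-8


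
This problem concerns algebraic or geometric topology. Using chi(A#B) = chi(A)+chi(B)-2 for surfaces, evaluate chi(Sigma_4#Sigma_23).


chi(Sigma_4) = 2 - 2*4 = -6
chi(Sigma_23) = 2 - 2*23 = -44
For surfaces: chi(A#B) = chi(A) + chi(B) - 2.
chi = -6 + -44 - 2 = -52

-52


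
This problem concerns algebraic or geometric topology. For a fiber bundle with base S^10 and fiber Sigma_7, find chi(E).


chi(S^10) = 2 (n even), chi(Sigma_7) = 2 - 2*7 = -12.
chi(E) = 2 * (-12) = -24

-24


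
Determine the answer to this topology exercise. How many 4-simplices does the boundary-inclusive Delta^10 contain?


Delta^10 has 10+1 vertices. A 4-face is a choice of 4+1 vertices.
f_4 = C(10+1, 4+1) = C(11,5) = 462

462


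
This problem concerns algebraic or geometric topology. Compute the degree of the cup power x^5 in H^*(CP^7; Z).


|x| = 2 in H^*(CP^n).
|x^5| = 5 * |x| = 5 * 2 = 10

10


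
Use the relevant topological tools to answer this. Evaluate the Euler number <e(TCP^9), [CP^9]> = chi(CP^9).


For any closed oriented manifold, <e(TM),[M]> = chi(M).
chi(CP^9) = 9+1 = 10

10


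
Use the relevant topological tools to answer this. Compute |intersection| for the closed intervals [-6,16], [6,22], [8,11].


Intersection = [max(a_i), min(b_i)] = [8, 11].
Length = 11 - 8 = 3

3


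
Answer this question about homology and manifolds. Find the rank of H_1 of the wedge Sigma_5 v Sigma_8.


For a wedge: H_1(A v B) = H_1(A) + H_1(B).
b_1(Sigma_5) = 10, b_1(Sigma_8) = 16.
b_1 = 10 + 16 = 26

26


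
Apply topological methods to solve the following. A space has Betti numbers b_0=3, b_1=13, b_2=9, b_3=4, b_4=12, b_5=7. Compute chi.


chi = sum_k (-1)^k b_k.
= (3) + (-13) + (9) + (-4) + (12) + (-7)
= 0

0


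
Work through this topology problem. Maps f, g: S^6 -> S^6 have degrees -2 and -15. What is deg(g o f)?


Degree is multiplicative under composition: deg(g o f) = deg(g) * deg(f).
= -15 * -2 = 30

30


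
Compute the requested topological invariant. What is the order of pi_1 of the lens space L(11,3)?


pi_1(L(p,q)) = Z/pZ for any q coprime to p.
|pi_1(L(11,3))| = 11

11


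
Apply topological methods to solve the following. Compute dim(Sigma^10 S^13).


Each suspension raises dimension by 1: Sigma S^n = S^{n+1}.
Sigma^10 S^13 = S^{13+10} = S^23

23


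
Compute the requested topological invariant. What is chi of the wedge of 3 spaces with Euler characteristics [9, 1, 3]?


chi(A v B) = chi(A) + chi(B) - 1 (one point identified).
For 3 spaces: chi = (sum chi_i) - (3 - 1).
sum = 13; chi = 13 - 2 = 11

11


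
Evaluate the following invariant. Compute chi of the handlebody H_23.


A genus-g handlebody deformation retracts to a wedge of g circles.
chi(vee_g S^1) = 1 - g.
chi(H_23) = 1 - 23 = -22

-22


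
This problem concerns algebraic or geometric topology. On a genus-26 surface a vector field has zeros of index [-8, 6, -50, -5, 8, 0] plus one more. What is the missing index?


Poincare-Hopf: sum of indices = chi(M).
chi(Sigma_26) = 2 - 2*26 = -50.
Sum of known indices = -49.
x = chi - (sum known) = -50 - (-49) = -1

-1


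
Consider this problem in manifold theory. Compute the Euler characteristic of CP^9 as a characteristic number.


For any closed oriented manifold, <e(TM),[M]> = chi(M).
chi(CP^9) = 9+1 = 10

10


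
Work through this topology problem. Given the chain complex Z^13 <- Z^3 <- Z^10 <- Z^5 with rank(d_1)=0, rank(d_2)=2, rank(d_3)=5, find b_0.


rank H_k = rank(ker d_k) - rank(im d_{k+1}).
rank(ker d_0) = rank(C_0) - rank(d_0) = 13 - 0 = 13.
rank(im d_{0+1}) = 0.
rank H_0 = 13 - 0 = 13

13


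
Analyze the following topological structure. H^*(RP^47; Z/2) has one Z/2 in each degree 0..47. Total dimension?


H^k(RP^47; Z/2) = Z/2 for each 0 <= k <= 47.
Total dimension = 47 + 1 = 48

48


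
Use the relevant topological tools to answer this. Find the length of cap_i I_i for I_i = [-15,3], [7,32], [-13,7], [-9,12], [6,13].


Intersection = [max(a_i), min(b_i)] = [7, 3].
Since 7 > 3, the intersection is empty.
Length = 0

0


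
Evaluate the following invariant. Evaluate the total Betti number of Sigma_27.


For Sigma_27: b_0 = 1, b_1 = 2g = 54, b_2 = 1.
Total = 1 + 54 + 1 = 56

56


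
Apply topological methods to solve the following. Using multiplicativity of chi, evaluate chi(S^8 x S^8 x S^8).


chi is multiplicative: chi(X x Y) = chi(X) chi(Y).
Each even-dim sphere has chi = 2. There are 3 factors.
chi = 2^3 = 8

8


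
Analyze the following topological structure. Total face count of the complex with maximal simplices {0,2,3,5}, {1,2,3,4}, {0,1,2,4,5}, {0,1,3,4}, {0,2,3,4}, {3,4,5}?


Each maximal simplex on m vertices has 2^m - 1 nonempty faces.
Take the union (dedupe shared faces).
Total distinct faces = 50

50


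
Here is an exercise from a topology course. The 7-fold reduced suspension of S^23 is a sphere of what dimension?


Each suspension raises dimension by 1: Sigma S^n = S^{n+1}.
Sigma^7 S^23 = S^{23+7} = S^30

30


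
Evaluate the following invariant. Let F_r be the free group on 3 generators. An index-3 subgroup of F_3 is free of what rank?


Nielsen-Schreier: an index-n subgroup of F_r is free of rank 1 + n(r-1).
Equivalently: chi(cover) = n*chi(base); chi(vee_r S^1) = 1 - 3 = -2.
chi(E) = 3*(-2) = -6; rank = 1 - chi(E) = 1 - (-6) = 7.
rank = 1 + 3*(3-1) = 1 + 6 = 7

7


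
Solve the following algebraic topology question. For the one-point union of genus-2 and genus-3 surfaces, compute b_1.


For a wedge: H_1(A v B) = H_1(A) + H_1(B).
b_1(Sigma_2) = 4, b_1(Sigma_3) = 6.
b_1 = 4 + 6 = 10

10


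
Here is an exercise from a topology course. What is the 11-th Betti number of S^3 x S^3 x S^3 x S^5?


Each S^d has Poincare polynomial 1 + t^d.
The product S^3 x S^3 x S^3 x S^5 has Poincare polynomial prod(1+t^d_i).
Expanding: b_0=1, b_3=3, b_5=1, b_6=3, b_8=3, b_9=1, b_11=3, b_14=1.
b_11 = 3

3


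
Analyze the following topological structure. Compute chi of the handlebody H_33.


A genus-g handlebody deformation retracts to a wedge of g circles.
chi(vee_g S^1) = 1 - g.
chi(H_33) = 1 - 33 = -32

-32


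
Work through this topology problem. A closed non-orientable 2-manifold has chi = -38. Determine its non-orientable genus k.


chi = 2 - k for closed non-orientable surfaces with k crosscaps.
-38 = 2 - k
k = 2 - (-38) = 40

40


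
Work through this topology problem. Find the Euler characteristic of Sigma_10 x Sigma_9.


chi(Sigma_10) = 2 - 2*10 = -18
chi(Sigma_9) = 2 - 2*9 = -16
chi(product) = (-18) * (-16) = 288

288


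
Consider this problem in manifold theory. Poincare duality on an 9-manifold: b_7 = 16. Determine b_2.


Poincare duality for closed orientable n-manifolds: b_k = b_{n-k}.
Here n = 9, so b_2 = b_7 = 16

16


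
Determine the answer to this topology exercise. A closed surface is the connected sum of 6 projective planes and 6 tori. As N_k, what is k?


Since a >= 1, the sum is non-orientable; each T^2 can be replaced by RP^2 # RP^2 (since T^2#RP^2 = 3RP^2).
Total crosscaps k = 6 + 2*6 = 18.
Check via chi: chi = 6*1 + 6*0 - (6+6-1)*2 = -16 = 2 - k = -16. Consistent.

18


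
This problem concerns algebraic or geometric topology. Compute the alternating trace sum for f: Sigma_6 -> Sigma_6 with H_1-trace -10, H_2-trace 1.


L(f) = tr(f_0*) - tr(f_1*) + tr(f_2*).
= 1 - (-10) + (1)
= 12

12


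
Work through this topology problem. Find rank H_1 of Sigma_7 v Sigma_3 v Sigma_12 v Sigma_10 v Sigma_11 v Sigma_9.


For a wedge X v Y: reduced H_k(X v Y) = H_k(X) + H_k(Y).
Each Sigma_g contributes b_1 = 2g.
b_1 = 14 + 6 + 24 + 20 + 22 + 18 = 104

104


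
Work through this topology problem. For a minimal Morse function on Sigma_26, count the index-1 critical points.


A perfect Morse function has m_k = b_k.
For Sigma_26: b_0=1, b_1=2g=52, b_2=1.
Saddles m_1 = 2g = 52

52


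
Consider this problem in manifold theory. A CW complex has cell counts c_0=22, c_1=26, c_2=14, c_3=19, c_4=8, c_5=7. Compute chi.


chi = sum_k (-1)^k c_k.
= (-1)^0*22 + (-1)^1*26 + (-1)^2*14 + (-1)^3*19 + (-1)^4*8 + (-1)^5*7
= (22) + (-26) + (14) + (-19) + (8) + (-7)
= -8

-8


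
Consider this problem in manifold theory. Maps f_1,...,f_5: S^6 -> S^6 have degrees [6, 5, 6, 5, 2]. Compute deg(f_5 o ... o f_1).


Degree is multiplicative: deg(composition) = product of degrees.
= (6) * (5) * (6) * (5) * (2) = 1800

1800


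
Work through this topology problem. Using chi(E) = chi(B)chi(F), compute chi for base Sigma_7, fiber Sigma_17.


For a fiber bundle F -> E -> B (with CW structure): chi(E) = chi(B) * chi(F).
chi(Sigma_7) = -12, chi(Sigma_17) = -32.
chi(E) = (-12) * (-32) = 384

384


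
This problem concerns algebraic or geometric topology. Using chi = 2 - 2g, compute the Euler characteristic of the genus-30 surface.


For a closed orientable surface of genus g: chi = 2 - 2g.
Here g = 30.
chi = 2 - 2*30 = 2 - 60 = -58

-58


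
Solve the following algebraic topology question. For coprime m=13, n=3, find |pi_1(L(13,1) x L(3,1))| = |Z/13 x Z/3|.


pi_1(X x Y) = pi_1(X) x pi_1(Y).
pi_1(L(13,1)) = Z/13, pi_1(L(3,1)) = Z/3.
|Z/13 x Z/3| = 13 * 3 = 39

39


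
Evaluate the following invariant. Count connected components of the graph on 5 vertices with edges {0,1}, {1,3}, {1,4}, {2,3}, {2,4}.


Run DFS/union-find over 5 vertices.
V = 5, E = 5.
Number of components = 1

1


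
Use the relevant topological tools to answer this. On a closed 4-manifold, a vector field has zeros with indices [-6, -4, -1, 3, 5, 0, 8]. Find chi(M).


Poincare-Hopf: chi(M) = sum of indices of zeros.
chi = (-6) + (-4) + (-1) + (3) + (5) + (0) + (8) = 5

5


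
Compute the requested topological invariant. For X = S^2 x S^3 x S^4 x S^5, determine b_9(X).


Each S^d has Poincare polynomial 1 + t^d.
The product S^2 x S^3 x S^4 x S^5 has Poincare polynomial prod(1+t^d_i).
Expanding: b_0=1, b_2=1, b_3=1, b_4=1, b_5=2, b_6=1, b_7=2, b_8=1, b_9=2, b_10=1, b_11=1, b_12=1, b_14=1.
b_9 = 2

2


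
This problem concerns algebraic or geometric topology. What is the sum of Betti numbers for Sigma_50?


For Sigma_50: b_0 = 1, b_1 = 2g = 100, b_2 = 1.
Total = 1 + 100 + 1 = 102

102


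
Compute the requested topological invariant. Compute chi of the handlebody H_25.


A genus-g handlebody deformation retracts to a wedge of g circles.
chi(vee_g S^1) = 1 - g.
chi(H_25) = 1 - 25 = -24

-24


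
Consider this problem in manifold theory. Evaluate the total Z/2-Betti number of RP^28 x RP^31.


dim H^*(RP^n; Z/2) = n+1 (one Z/2 in each degree 0..n).
Total Betti number is multiplicative.
Total = (28+1) * (31+1) = 29 * 32 = 928

928


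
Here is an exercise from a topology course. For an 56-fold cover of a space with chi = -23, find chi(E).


For a finite covering: chi(E) = (number of sheets) * chi(B).
chi(E) = 56 * (-23) = -1288

-1288


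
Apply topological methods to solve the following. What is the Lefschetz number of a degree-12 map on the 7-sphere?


On S^7: L(f) = tr(f_0*) + (-1)^7 tr(f_7*) = 1 + (-1)^7 * deg(f).
L(f) = 1 + (-1)^7 * 12 = 1 + -12 = -11

-11


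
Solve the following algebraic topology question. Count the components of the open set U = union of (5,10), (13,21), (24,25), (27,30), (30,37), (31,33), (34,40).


Sort and merge overlapping open intervals.
Merged: (5,10), (13,21), (24,25), (27,30), (30,40).
Number of components = 5

5


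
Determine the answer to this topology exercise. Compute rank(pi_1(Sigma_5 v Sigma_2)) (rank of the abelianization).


For a wedge: H_1(A v B) = H_1(A) + H_1(B).
b_1(Sigma_5) = 10, b_1(Sigma_2) = 4.
b_1 = 10 + 4 = 14

14


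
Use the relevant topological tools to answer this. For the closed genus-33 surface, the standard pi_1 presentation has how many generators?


Standard presentation: pi_1(Sigma_g) = <a_1,b_1,...,a_g,b_g | [a_1,b_1]...[a_g,b_g] = 1>.
Number of generators = 2g = 2*33 = 66

66


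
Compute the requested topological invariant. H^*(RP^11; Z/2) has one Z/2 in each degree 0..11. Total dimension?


H^k(RP^11; Z/2) = Z/2 for each 0 <= k <= 11.
Total dimension = 11 + 1 = 12

12


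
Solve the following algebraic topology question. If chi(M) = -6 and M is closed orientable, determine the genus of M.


chi = 2 - 2g for closed orientable surfaces.
-6 = 2 - 2g
2g = 2 - (-6) = 8
g = 4

4


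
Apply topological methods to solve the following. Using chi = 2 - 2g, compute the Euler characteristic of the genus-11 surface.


For a closed orientable surface of genus g: chi = 2 - 2g.
Here g = 11.
chi = 2 - 2*11 = 2 - 22 = -20

-20


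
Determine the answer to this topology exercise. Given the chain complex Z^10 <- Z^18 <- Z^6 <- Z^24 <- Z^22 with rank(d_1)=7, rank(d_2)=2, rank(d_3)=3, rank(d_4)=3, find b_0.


rank H_k = rank(ker d_k) - rank(im d_{k+1}).
rank(ker d_0) = rank(C_0) - rank(d_0) = 10 - 0 = 10.
rank(im d_{0+1}) = 7.
rank H_0 = 10 - 7 = 3

3


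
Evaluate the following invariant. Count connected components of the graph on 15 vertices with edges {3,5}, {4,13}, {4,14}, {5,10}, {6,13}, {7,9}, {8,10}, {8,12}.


Run DFS/union-find over 15 vertices.
V = 15, E = 8.
Number of components = 7

7


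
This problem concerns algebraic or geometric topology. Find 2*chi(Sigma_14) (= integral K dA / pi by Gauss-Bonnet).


Gauss-Bonnet: integral K dA = 2*pi*chi(M).
chi(Sigma_14) = 2 - 2*14 = -26.
(integral K dA)/pi = 2*chi = 2*(-26) = -52

-52


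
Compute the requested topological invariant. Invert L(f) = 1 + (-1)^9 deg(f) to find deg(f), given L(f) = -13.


L(f) = 1 + (-1)^9 deg(f) on S^9.
-13 = 1 + (-1)^9 * deg(f)
(-1)^9 * deg(f) = -14
deg(f) = 14

14


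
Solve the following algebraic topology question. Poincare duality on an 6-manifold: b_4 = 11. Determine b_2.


Poincare duality for closed orientable n-manifolds: b_k = b_{n-k}.
Here n = 6, so b_2 = b_4 = 11

11


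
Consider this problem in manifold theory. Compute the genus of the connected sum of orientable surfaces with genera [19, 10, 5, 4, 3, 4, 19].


Genus is additive under connected sum of orientable surfaces.
g = 19 + 10 + 5 + 4 + 3 + 4 + 19 = 64

64


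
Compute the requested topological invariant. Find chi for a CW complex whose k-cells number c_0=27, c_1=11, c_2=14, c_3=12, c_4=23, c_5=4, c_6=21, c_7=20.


chi = sum_k (-1)^k c_k.
= (-1)^0*27 + (-1)^1*11 + (-1)^2*14 + (-1)^3*12 + (-1)^4*23 + (-1)^5*4 + (-1)^6*21 + (-1)^7*20
= (27) + (-11) + (14) + (-12) + (23) + (-4) + (21) + (-20)
= 38

38


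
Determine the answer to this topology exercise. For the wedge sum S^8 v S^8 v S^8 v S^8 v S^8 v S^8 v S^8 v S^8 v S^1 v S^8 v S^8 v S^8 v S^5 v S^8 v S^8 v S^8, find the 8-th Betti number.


For a wedge of spheres, H_k (k>0) is free on one generator per sphere of dimension k.
Spheres of dimension 8: count = 14.
b_8 = 14

14


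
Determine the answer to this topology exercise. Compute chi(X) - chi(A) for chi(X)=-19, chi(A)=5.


Relative Euler characteristic: chi(X, A) = chi(X) - chi(A).
= -19 - (5) = -24

-24


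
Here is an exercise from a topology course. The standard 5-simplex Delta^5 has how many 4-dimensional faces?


Delta^5 has 5+1 vertices. A 4-face is a choice of 4+1 vertices.
f_4 = C(5+1, 4+1) = C(6,5) = 6

6


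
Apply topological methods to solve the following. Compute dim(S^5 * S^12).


Join of spheres: S^m * S^n = S^{m+n+1}.
dim = 5 + 12 + 1 = 18

18


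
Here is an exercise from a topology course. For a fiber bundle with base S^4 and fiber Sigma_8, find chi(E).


chi(S^4) = 2 (n even), chi(Sigma_8) = 2 - 2*8 = -14.
chi(E) = 2 * (-14) = -28

-28


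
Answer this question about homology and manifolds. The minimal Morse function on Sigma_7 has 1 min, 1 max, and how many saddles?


A perfect Morse function has m_k = b_k.
For Sigma_7: b_0=1, b_1=2g=14, b_2=1.
Saddles m_1 = 2g = 14

14


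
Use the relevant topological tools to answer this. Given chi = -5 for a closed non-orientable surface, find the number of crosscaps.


chi = 2 - k for closed non-orientable surfaces with k crosscaps.
-5 = 2 - k
k = 2 - (-5) = 7

7


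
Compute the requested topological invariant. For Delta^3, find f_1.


Delta^3 has 3+1 vertices. A 1-face is a choice of 1+1 vertices.
f_1 = C(3+1, 1+1) = C(4,2) = 6

6


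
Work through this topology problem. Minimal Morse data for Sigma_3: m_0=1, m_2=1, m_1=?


A perfect Morse function has m_k = b_k.
For Sigma_3: b_0=1, b_1=2g=6, b_2=1.
Saddles m_1 = 2g = 6

6


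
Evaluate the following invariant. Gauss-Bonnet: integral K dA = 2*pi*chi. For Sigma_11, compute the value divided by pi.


Gauss-Bonnet: integral K dA = 2*pi*chi(M).
chi(Sigma_11) = 2 - 2*11 = -20.
(integral K dA)/pi = 2*chi = 2*(-20) = -40

-40


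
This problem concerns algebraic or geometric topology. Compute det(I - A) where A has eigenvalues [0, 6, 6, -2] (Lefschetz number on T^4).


For a torus self-map: L(f) = det(I - A) where A acts on H_1.
L(f) = (1-0) * (1-6) * (1-6) * (1--2) = 1 * -5 * -5 * 3 = 75

75


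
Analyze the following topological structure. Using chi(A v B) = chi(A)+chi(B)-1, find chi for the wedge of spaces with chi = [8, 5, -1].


chi(A v B) = chi(A) + chi(B) - 1 (one point identified).
For 3 spaces: chi = (sum chi_i) - (3 - 1).
sum = 12; chi = 12 - 2 = 10

10


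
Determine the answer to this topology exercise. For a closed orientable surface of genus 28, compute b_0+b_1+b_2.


For Sigma_28: b_0 = 1, b_1 = 2g = 56, b_2 = 1.
Total = 1 + 56 + 1 = 58

58


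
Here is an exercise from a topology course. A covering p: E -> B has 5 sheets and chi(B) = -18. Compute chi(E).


For a finite covering: chi(E) = (number of sheets) * chi(B).
chi(E) = 5 * (-18) = -90

-90


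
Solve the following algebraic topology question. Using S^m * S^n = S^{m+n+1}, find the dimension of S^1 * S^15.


Join of spheres: S^m * S^n = S^{m+n+1}.
dim = 1 + 15 + 1 = 17

17


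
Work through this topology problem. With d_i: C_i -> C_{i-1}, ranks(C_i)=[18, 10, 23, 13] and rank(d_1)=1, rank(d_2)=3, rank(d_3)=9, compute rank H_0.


rank H_k = rank(ker d_k) - rank(im d_{k+1}).
rank(ker d_0) = rank(C_0) - rank(d_0) = 18 - 0 = 18.
rank(im d_{0+1}) = 1.
rank H_0 = 18 - 1 = 17

17


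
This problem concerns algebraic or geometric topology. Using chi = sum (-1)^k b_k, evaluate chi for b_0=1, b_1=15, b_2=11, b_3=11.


chi = sum_k (-1)^k b_k.
= (1) + (-15) + (11) + (-11)
= -14

-14


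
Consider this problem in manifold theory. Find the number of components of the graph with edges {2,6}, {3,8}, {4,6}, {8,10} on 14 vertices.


Run DFS/union-find over 14 vertices.
V = 14, E = 4.
Number of components = 10

10


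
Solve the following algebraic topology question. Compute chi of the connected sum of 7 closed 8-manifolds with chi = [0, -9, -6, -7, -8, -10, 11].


For n-manifolds: chi(A#B) = chi(A) + chi(B) - chi(S^8).
chi(S^8) = 1 + (-1)^8 = 2.
chi(#) = (sum chi_i) - (7-1)*chi(S^8) = -29 - 6*2 = -41

-41


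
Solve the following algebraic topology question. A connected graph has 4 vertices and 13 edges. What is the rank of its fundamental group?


For a connected graph: rank(pi_1) = b_1 = E - V + 1 = 1 - chi.
chi = V - E = 4 - 13 = -9.
rank = 1 - (-9) = 13 - 4 + 1 = 10

10


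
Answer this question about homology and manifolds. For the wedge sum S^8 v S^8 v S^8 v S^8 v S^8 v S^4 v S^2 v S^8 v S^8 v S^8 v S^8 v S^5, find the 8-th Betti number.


For a wedge of spheres, H_k (k>0) is free on one generator per sphere of dimension k.
Spheres of dimension 8: count = 9.
b_8 = 9

9


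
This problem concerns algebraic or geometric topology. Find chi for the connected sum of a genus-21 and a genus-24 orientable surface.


chi(Sigma_21) = 2 - 2*21 = -40
chi(Sigma_24) = 2 - 2*24 = -46
For surfaces: chi(A#B) = chi(A) + chi(B) - 2.
chi = -40 + -46 - 2 = -88

-88


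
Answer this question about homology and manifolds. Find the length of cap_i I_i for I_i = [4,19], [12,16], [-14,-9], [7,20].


Intersection = [max(a_i), min(b_i)] = [12, -9].
Since 12 > -9, the intersection is empty.
Length = 0

0


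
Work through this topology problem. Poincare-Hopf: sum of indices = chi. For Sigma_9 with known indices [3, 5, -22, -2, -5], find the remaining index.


Poincare-Hopf: sum of indices = chi(M).
chi(Sigma_9) = 2 - 2*9 = -16.
Sum of known indices = -21.
x = chi - (sum known) = -16 - (-21) = 5

5


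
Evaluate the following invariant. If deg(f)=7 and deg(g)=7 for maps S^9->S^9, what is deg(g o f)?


Degree is multiplicative under composition: deg(g o f) = deg(g) * deg(f).
= 7 * 7 = 49

49


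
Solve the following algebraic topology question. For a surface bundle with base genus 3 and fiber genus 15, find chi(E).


For a fiber bundle F -> E -> B (with CW structure): chi(E) = chi(B) * chi(F).
chi(Sigma_3) = -4, chi(Sigma_15) = -28.
chi(E) = (-4) * (-28) = 112

112


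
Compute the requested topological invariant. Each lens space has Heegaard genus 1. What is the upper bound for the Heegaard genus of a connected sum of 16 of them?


Heegaard genus satisfies g(A#B) <= g(A) + g(B).
Each lens space has g = 1.
Upper bound: 16 * 1 = 16

16


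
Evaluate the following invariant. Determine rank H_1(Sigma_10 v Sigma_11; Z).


For a wedge: H_1(A v B) = H_1(A) + H_1(B).
b_1(Sigma_10) = 20, b_1(Sigma_11) = 22.
b_1 = 20 + 22 = 42

42


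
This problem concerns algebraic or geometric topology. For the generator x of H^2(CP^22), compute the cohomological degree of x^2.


|x| = 2 in H^*(CP^n).
|x^2| = 2 * |x| = 2 * 2 = 4

4


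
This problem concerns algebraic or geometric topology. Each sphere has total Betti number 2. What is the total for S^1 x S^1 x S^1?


Total Betti number is multiplicative under products.
Each S^d (d>=1) has total Betti number 2.
There are 3 sphere factors.
Total = 2^3 = 8

8


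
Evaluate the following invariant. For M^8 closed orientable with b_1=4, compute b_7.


Poincare duality for closed orientable n-manifolds: b_k = b_{n-k}.
Here n = 8, so b_7 = b_1 = 4

4


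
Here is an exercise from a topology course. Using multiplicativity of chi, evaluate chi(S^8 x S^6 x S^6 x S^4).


chi is multiplicative: chi(X x Y) = chi(X) chi(Y).
Each even-dim sphere has chi = 2. There are 4 factors.
chi = 2^4 = 16

16


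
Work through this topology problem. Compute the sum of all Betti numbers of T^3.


b_k(T^3) = C(3,k), so the sum over k is sum_k C(3,k) = 2^3.
Total = 2^3 = 8

8


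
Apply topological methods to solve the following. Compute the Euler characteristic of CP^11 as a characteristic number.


For any closed oriented manifold, <e(TM),[M]> = chi(M).
chi(CP^11) = 11+1 = 12

12


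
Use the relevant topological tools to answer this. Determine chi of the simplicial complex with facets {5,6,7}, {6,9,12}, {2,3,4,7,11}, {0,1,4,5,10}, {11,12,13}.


Enumerate all faces; f-vector: f_0=13, f_1=29, f_2=23, f_3=10, f_4=2.
chi = sum (-1)^k f_k = -1

-1


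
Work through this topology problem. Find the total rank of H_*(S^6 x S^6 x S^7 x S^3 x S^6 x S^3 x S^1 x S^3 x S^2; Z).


Total Betti number is multiplicative under products.
Each S^d (d>=1) has total Betti number 2.
There are 9 sphere factors.
Total = 2^9 = 512

512


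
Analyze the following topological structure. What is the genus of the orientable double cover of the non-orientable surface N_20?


chi(N_20) = 2 - 20 = -18.
Double cover: chi(Sigma_g) = 2 * chi(N_20) = 2*(-18) = -36.
2 - 2g = -36, so g = (2 - (-36))/2 = 38/2 = 19

19


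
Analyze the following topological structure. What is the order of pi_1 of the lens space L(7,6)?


pi_1(L(p,q)) = Z/pZ for any q coprime to p.
|pi_1(L(7,6))| = 7

7


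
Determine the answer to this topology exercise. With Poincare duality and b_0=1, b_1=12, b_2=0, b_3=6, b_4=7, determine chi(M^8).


By Poincare duality b_k = b_{8-k}, so full Betti numbers: b_0=1, b_1=12, b_2=0, b_3=6, b_4=7, b_5=6, b_6=0, b_7=12, b_8=1.
chi = sum (-1)^k b_k = -27

-27


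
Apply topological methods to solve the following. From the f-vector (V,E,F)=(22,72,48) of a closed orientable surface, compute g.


chi = V - E + F = 22 - 72 + 48 = -2
For orientable closed surface: chi = 2 - 2g, so g = (2 - chi)/2.
g = (2 - (-2)) / 2 = 4 / 2 = 2

2


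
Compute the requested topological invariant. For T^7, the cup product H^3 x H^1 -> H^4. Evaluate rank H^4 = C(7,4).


Cup product: H^p x H^q -> H^{p+q}; here p+q = 3+1 = 4.
rank H^k(T^n) = C(n,k).
C(7,4) = 35

35


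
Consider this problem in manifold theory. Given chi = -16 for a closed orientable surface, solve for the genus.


chi = 2 - 2g for closed orientable surfaces.
-16 = 2 - 2g
2g = 2 - (-16) = 18
g = 9

9


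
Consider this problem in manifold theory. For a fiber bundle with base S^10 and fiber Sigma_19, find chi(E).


chi(S^10) = 2 (n even), chi(Sigma_19) = 2 - 2*19 = -36.
chi(E) = 2 * (-36) = -72

-72


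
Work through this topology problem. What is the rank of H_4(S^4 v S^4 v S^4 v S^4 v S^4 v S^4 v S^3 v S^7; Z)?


For a wedge of spheres, H_k (k>0) is free on one generator per sphere of dimension k.
Spheres of dimension 4: count = 6.
b_4 = 6

6


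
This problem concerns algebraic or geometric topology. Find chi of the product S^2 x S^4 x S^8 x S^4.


chi is multiplicative: chi(X x Y) = chi(X) chi(Y).
Each even-dim sphere has chi = 2. There are 4 factors.
chi = 2^4 = 16

16


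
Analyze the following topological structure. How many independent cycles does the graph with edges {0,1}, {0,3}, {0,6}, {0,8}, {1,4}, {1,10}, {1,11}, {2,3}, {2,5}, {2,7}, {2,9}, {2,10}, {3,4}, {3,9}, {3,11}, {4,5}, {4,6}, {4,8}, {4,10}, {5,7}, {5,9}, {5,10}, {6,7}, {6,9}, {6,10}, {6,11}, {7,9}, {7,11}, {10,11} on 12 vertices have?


b_1 = E - V + (number of components).
E = 29, V = 12, components = 1.
b_1 = 29 - 12 + 1 = 18

18


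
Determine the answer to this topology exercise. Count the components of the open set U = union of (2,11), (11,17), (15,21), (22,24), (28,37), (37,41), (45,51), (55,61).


Sort and merge overlapping open intervals.
Merged: (2,11), (11,21), (22,24), (28,37), (37,41), (45,51), (55,61).
Number of components = 7

7


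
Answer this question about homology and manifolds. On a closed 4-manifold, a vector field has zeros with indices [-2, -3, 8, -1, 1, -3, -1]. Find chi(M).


Poincare-Hopf: chi(M) = sum of indices of zeros.
chi = (-2) + (-3) + (8) + (-1) + (1) + (-3) + (-1) = -1

-1


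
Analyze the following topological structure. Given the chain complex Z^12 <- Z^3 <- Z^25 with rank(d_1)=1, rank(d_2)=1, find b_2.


rank H_k = rank(ker d_k) - rank(im d_{k+1}).
rank(ker d_2) = rank(C_2) - rank(d_2) = 25 - 1 = 24.
rank(im d_{2+1}) = 0.
rank H_2 = 24 - 0 = 24

24


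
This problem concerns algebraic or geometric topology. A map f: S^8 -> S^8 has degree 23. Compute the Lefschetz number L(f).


On S^8: L(f) = tr(f_0*) + (-1)^8 tr(f_8*) = 1 + (-1)^8 * deg(f).
L(f) = 1 + (-1)^8 * 23 = 1 + 23 = 24

24


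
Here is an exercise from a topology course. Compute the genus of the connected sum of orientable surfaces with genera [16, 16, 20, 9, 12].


Genus is additive under connected sum of orientable surfaces.
g = 16 + 16 + 20 + 9 + 12 = 73

73


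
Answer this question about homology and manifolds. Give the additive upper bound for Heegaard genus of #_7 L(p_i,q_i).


Heegaard genus satisfies g(A#B) <= g(A) + g(B).
Each lens space has g = 1.
Upper bound: 7 * 1 = 7

7


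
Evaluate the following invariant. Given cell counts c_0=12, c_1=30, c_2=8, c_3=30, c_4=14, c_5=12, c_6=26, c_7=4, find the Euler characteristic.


chi = sum_k (-1)^k c_k.
= (-1)^0*12 + (-1)^1*30 + (-1)^2*8 + (-1)^3*30 + (-1)^4*14 + (-1)^5*12 + (-1)^6*26 + (-1)^7*4
= (12) + (-30) + (8) + (-30) + (14) + (-12) + (26) + (-4)
= -16

-16


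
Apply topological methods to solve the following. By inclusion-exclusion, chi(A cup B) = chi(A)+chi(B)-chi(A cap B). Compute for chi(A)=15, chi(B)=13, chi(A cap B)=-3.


chi(A cup B) = chi(A) + chi(B) - chi(A cap B)
= 15 + (13) - (-3)
= 31

31


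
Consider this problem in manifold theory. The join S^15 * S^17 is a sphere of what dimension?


Join of spheres: S^m * S^n = S^{m+n+1}.
dim = 15 + 17 + 1 = 33

33


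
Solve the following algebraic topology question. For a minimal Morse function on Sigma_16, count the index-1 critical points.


A perfect Morse function has m_k = b_k.
For Sigma_16: b_0=1, b_1=2g=32, b_2=1.
Saddles m_1 = 2g = 32

32


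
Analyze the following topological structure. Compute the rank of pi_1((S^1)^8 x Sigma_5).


pi_1(A x B) = pi_1(A) x pi_1(B); rank of abelianization = b_1.
b_1(T^8) = 8, b_1(Sigma_5) = 2*5 = 10.
b_1(product) = 8 + 10 = 18

18


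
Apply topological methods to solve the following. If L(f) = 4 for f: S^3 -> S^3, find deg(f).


L(f) = 1 + (-1)^3 deg(f) on S^3.
4 = 1 + (-1)^3 * deg(f)
(-1)^3 * deg(f) = 3
deg(f) = -3

-3


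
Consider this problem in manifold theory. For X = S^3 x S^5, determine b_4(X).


Each S^d has Poincare polynomial 1 + t^d.
The product S^3 x S^5 has Poincare polynomial prod(1+t^d_i).
Expanding: b_0=1, b_3=1, b_5=1, b_8=1.
b_4 = 0

0


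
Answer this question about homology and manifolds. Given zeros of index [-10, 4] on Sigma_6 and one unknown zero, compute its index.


Poincare-Hopf: sum of indices = chi(M).
chi(Sigma_6) = 2 - 2*6 = -10.
Sum of known indices = -6.
x = chi - (sum known) = -10 - (-6) = -4

-4


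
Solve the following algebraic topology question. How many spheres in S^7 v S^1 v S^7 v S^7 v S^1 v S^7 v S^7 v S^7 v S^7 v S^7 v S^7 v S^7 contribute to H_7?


For a wedge of spheres, H_k (k>0) is free on one generator per sphere of dimension k.
Spheres of dimension 7: count = 10.
b_7 = 10

10


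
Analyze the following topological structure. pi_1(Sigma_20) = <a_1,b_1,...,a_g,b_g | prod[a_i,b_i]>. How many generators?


Standard presentation: pi_1(Sigma_g) = <a_1,b_1,...,a_g,b_g | [a_1,b_1]...[a_g,b_g] = 1>.
Number of generators = 2g = 2*20 = 40

40


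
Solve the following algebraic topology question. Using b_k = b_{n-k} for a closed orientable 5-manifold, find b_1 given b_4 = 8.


Poincare duality for closed orientable n-manifolds: b_k = b_{n-k}.
Here n = 5, so b_1 = b_4 = 8

8


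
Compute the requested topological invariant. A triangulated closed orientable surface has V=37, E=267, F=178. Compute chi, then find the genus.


chi = V - E + F = 37 - 267 + 178 = -52
For orientable closed surface: chi = 2 - 2g, so g = (2 - chi)/2.
g = (2 - (-52)) / 2 = 54 / 2 = 27

27


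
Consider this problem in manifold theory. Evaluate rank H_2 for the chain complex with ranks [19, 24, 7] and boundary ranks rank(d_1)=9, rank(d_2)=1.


rank H_k = rank(ker d_k) - rank(im d_{k+1}).
rank(ker d_2) = rank(C_2) - rank(d_2) = 7 - 1 = 6.
rank(im d_{2+1}) = 0.
rank H_2 = 6 - 0 = 6

6


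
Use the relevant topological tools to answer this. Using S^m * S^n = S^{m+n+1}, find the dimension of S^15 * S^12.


Join of spheres: S^m * S^n = S^{m+n+1}.
dim = 15 + 12 + 1 = 28

28


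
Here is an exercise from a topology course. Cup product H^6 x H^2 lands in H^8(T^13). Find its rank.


Cup product: H^p x H^q -> H^{p+q}; here p+q = 6+2 = 8.
rank H^k(T^n) = C(n,k).
C(13,8) = 1287

1287


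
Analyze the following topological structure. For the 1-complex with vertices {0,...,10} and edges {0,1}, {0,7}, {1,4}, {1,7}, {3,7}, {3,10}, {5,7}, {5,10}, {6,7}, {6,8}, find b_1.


b_1 = E - V + (number of components).
E = 10, V = 11, components = 3.
b_1 = 10 - 11 + 3 = 2

2
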